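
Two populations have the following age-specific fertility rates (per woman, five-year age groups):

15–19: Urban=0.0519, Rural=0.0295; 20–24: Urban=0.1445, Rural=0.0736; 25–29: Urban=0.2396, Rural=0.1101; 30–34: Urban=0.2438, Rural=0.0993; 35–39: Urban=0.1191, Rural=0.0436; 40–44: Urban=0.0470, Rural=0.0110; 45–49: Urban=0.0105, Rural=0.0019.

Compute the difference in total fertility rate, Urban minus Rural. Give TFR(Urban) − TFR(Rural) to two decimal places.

2.44

Urban:
  Sum of ASFRs = 0.0519 + 0.1445 + 0.2396 + 0.2438 + 0.1191 + 0.0470 + 0.0105 = 0.8564
  TFR = 5 × 0.8564 = 4.282
Rural:
  Sum of ASFRs = 0.0295 + 0.0736 + 0.1101 + 0.0993 + 0.0436 + 0.0110 + 0.0019 = 0.3690
  TFR = 5 × 0.3690 = 1.845
Difference = 4.282 − 1.845 = 2.437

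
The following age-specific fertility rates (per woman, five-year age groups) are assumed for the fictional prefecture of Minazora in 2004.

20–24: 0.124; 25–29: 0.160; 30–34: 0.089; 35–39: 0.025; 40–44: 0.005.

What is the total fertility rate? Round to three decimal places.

2.015

Sum of ASFRs = 0.124 + 0.160 + 0.089 + 0.025 + 0.005 = 0.403
TFR = 5 × 0.403 = 2.015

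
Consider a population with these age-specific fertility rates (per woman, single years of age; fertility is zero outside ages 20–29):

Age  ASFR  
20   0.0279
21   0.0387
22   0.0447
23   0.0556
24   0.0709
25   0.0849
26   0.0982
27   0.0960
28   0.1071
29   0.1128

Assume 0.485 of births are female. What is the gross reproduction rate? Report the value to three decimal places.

0.357

Proportion female at birth = 0.485.
Sum of ASFRs = 0.0279 + 0.0387 + 0.0447 + 0.0556 + 0.0709 + 0.0849 + 0.0982 + 0.0960 + 0.1071 + 0.1128 = 0.7368
TFR = 0.7368
GRR = 0.485 × 0.7368 = 0.35735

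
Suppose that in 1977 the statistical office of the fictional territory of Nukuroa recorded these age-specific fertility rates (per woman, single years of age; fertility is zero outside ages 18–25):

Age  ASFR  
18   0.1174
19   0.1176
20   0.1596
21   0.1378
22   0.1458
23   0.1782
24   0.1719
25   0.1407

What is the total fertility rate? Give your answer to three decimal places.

1.169

Sum of ASFRs = 0.1174 + 0.1176 + 0.1596 + 0.1378 + 0.1458 + 0.1782 + 0.1719 + 0.1407 = 1.1690
TFR = 1.169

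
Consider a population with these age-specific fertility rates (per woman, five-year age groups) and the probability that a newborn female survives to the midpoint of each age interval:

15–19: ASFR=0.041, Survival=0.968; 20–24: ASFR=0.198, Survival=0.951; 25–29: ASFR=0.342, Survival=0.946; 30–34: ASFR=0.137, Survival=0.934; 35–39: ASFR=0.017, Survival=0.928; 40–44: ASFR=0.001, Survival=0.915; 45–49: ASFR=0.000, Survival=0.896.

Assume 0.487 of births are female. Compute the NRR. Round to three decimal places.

Proportion female at birth = 0.487.
Weighting each age-specific rate by interval width and survival:
  15–19: 5 × 0.041 × 0.968 = 0.19844
  20–24: 5 × 0.198 × 0.951 = 0.94149
  25–29: 5 × 0.342 × 0.946 = 1.61766
  30–34: 5 × 0.137 × 0.934 = 0.63979
  35–39: 5 × 0.017 × 0.928 = 0.07888
  40–44: 5 × 0.001 × 0.915 = 0.00458
  45–49: 5 × 0.000 × 0.896 = 0.00000
Sum = 3.48084
NRR = 0.487 × 3.48084 = 1.69517

1.695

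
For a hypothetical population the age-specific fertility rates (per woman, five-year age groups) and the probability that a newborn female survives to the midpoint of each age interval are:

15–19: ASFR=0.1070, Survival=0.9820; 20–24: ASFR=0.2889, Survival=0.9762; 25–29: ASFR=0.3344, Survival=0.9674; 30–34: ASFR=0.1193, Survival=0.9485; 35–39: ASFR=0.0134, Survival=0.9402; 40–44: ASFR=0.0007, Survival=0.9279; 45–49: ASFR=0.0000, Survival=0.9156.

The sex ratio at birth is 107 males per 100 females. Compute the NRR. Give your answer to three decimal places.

2.022

Proportion female at birth = 100 / (100 + 107) = 0.48309.
Survival-weighted fertility by age (5·fₓ·Sₓ):
  15–19: 5 × 0.1070 × 0.9820 = 0.52537
  20–24: 5 × 0.2889 × 0.9762 = 1.41012
  25–29: 5 × 0.3344 × 0.9674 = 1.61749
  30–34: 5 × 0.1193 × 0.9485 = 0.56578
  35–39: 5 × 0.0134 × 0.9402 = 0.06299
  40–44: 5 × 0.0007 × 0.9279 = 0.00325
  45–49: 5 × 0.0000 × 0.9156 = 0.00000
Sum = 4.18500
NRR = 0.48309 × 4.18500 = 2.02173
An NRR exceeding 1 indicates intrinsic growth under these rates.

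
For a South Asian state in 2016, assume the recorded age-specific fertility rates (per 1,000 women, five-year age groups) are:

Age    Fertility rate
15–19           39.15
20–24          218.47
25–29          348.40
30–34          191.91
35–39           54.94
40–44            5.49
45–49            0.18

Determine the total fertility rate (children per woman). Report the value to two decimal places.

4.29

Sum of ASFRs = 39.15 + 218.47 + 348.40 + 191.91 + 54.94 + 5.49 + 0.18 = 858.54
TFR = 5 × 858.54 / 1000 = 4.2927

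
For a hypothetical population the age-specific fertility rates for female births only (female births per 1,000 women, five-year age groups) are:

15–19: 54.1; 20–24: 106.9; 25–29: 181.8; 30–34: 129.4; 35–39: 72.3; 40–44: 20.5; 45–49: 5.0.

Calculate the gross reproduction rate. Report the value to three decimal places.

2.850

Sum of female ASFRs = 54.1 + 106.9 + 181.8 + 129.4 + 72.3 + 20.5 + 5.0 = 570.0
GRR = 5 × 570.0 / 1000 = 2.85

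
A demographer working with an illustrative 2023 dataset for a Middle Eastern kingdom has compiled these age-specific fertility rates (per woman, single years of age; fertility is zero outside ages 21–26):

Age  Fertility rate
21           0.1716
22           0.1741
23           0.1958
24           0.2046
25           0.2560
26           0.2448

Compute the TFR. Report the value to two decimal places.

1.25

Sum of ASFRs = 0.1716 + 0.1741 + 0.1958 + 0.2046 + 0.2560 + 0.2448 = 1.2469
TFR = 1.2469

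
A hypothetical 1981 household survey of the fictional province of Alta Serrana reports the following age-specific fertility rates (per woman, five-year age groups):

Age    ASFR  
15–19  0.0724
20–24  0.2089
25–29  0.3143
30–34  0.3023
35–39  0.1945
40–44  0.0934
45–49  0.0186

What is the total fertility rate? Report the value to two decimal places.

Sum of ASFRs = 0.0724 + 0.2089 + 0.3143 + 0.3023 + 0.1945 + 0.0934 + 0.0186 = 1.2044
TFR = 5 × 1.2044 = 6.022

6.02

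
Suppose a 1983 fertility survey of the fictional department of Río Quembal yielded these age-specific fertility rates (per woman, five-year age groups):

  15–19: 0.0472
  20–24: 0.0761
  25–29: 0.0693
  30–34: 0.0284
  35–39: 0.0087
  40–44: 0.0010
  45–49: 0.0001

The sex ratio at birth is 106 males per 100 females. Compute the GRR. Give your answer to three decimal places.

Proportion female at birth = 100 / (100 + 106) = 0.48544.
Sum of ASFRs = 0.0472 + 0.0761 + 0.0693 + 0.0284 + 0.0087 + 0.0010 + 0.0001 = 0.2308
TFR = 5 × 0.2308 = 1.154
GRR = 0.48544 × 1.154 = 0.56020

0.560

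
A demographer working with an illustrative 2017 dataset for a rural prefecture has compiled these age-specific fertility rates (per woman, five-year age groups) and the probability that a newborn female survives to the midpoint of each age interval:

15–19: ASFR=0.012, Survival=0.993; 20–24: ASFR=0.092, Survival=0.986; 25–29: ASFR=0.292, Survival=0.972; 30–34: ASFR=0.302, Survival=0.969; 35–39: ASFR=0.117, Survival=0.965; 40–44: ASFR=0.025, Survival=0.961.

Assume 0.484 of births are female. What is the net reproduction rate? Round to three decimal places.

Proportion female at birth = 0.484.
Per-age-group product (5 × ASFR × survival probability):
  15–19: 5 × 0.012 × 0.993 = 0.05958
  20–24: 5 × 0.092 × 0.986 = 0.45356
  25–29: 5 × 0.292 × 0.972 = 1.41912
  30–34: 5 × 0.302 × 0.969 = 1.46319
  35–39: 5 × 0.117 × 0.965 = 0.56453
  40–44: 5 × 0.025 × 0.961 = 0.12013
Sum = 4.08011
NRR = 0.484 × 4.08011 = 1.97477
An NRR exceeding 1 indicates intrinsic growth under these rates.

1.975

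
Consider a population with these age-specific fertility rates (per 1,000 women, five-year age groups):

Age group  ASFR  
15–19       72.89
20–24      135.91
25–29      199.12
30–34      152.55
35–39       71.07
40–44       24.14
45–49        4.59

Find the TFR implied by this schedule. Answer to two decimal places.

Sum of ASFRs = 72.89 + 135.91 + 199.12 + 152.55 + 71.07 + 24.14 + 4.59 = 660.27
TFR = 5 × 660.27 / 1000 = 3.30135

3.30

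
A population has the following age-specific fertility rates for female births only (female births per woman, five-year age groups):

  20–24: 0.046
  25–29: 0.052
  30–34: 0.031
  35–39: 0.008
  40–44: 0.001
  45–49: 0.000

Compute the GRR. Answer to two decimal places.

Sum of female ASFRs = 0.046 + 0.052 + 0.031 + 0.008 + 0.001 + 0.000 = 0.138
GRR = 5 × 0.138 = 0.69

0.69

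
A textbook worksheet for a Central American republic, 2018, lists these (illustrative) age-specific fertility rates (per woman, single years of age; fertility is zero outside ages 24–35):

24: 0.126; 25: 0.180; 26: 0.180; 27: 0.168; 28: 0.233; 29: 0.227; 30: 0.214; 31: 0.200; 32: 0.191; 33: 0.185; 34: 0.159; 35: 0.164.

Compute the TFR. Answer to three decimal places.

2.227

Sum of ASFRs = 0.126 + 0.180 + 0.180 + 0.168 + 0.233 + 0.227 + 0.214 + 0.200 + 0.191 + 0.185 + 0.159 + 0.164 = 2.227
TFR = 2.227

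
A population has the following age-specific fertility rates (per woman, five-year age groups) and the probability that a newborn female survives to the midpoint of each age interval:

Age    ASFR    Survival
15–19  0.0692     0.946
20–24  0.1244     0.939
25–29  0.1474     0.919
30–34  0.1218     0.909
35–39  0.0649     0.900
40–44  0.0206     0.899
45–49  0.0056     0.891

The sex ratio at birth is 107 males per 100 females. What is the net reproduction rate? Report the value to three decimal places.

1.233

Proportion female at birth = 100 / (100 + 107) = 0.48309.
Per-age-group product (5 × ASFR × survival probability):
  15–19: 5 × 0.0692 × 0.946 = 0.32732
  20–24: 5 × 0.1244 × 0.939 = 0.58406
  25–29: 5 × 0.1474 × 0.919 = 0.67730
  30–34: 5 × 0.1218 × 0.909 = 0.55358
  35–39: 5 × 0.0649 × 0.900 = 0.29205
  40–44: 5 × 0.0206 × 0.899 = 0.09260
  45–49: 5 × 0.0056 × 0.891 = 0.02495
Sum = 2.55186
NRR = 0.48309 × 2.55186 = 1.23278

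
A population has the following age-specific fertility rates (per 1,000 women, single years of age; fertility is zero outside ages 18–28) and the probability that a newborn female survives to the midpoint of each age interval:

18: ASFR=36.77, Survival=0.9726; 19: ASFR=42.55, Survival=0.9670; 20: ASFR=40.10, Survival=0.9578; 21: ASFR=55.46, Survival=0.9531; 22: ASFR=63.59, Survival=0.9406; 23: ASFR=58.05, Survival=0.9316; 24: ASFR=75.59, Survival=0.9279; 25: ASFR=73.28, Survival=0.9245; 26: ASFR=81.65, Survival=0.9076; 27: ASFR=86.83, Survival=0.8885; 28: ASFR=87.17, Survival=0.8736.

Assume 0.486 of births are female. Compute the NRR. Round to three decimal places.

0.315

Proportion female at birth = 0.486.
Per-age-group product (1 × ASFR × survival probability):
  18: 1 × 36.77/1000 × 0.9726 = 0.03576
  19: 1 × 42.55/1000 × 0.9670 = 0.04115
  20: 1 × 40.10/1000 × 0.9578 = 0.03841
  21: 1 × 55.46/1000 × 0.9531 = 0.05286
  22: 1 × 63.59/1000 × 0.9406 = 0.05981
  23: 1 × 58.05/1000 × 0.9316 = 0.05408
  24: 1 × 75.59/1000 × 0.9279 = 0.07014
  25: 1 × 73.28/1000 × 0.9245 = 0.06775
  26: 1 × 81.65/1000 × 0.9076 = 0.07411
  27: 1 × 86.83/1000 × 0.8885 = 0.07715
  28: 1 × 87.17/1000 × 0.8736 = 0.07615
Sum = 0.64737
NRR = 0.486 × 0.64737 = 0.31462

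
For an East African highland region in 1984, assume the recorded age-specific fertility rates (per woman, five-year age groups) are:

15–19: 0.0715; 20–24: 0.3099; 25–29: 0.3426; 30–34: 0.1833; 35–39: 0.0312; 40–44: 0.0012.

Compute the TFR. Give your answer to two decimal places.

Sum of ASFRs = 0.0715 + 0.3099 + 0.3426 + 0.1833 + 0.0312 + 0.0012 = 0.9397
TFR = 5 × 0.9397 = 4.6985

4.70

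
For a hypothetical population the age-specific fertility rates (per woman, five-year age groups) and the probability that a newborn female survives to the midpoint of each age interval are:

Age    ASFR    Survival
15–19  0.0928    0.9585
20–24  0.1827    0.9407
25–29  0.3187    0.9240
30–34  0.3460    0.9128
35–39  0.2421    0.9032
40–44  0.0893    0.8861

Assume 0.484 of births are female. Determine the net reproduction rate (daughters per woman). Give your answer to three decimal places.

Proportion female at birth = 0.484.
Each age group contributes 5 × ASFR × survival:
  15–19: 5 × 0.0928 × 0.9585 = 0.44474
  20–24: 5 × 0.1827 × 0.9407 = 0.85933
  25–29: 5 × 0.3187 × 0.9240 = 1.47239
  30–34: 5 × 0.3460 × 0.9128 = 1.57914
  35–39: 5 × 0.2421 × 0.9032 = 1.09332
  40–44: 5 × 0.0893 × 0.8861 = 0.39564
Sum = 5.84456
NRR = 0.484 × 5.84456 = 2.82877
With NRR above 1 the population is above replacement fertility.

2.829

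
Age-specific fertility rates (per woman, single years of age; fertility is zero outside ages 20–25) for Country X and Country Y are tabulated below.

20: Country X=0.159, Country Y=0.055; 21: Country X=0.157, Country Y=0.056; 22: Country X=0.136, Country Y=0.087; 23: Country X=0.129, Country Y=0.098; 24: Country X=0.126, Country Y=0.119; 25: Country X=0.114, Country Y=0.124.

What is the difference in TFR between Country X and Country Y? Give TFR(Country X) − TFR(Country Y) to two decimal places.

Country X:
  Sum of ASFRs = 0.159 + 0.157 + 0.136 + 0.129 + 0.126 + 0.114 = 0.821
  TFR = 0.821
Country Y:
  Sum of ASFRs = 0.055 + 0.056 + 0.087 + 0.098 + 0.119 + 0.124 = 0.539
  TFR = 0.539
Difference = 0.821 − 0.539 = 0.282

0.28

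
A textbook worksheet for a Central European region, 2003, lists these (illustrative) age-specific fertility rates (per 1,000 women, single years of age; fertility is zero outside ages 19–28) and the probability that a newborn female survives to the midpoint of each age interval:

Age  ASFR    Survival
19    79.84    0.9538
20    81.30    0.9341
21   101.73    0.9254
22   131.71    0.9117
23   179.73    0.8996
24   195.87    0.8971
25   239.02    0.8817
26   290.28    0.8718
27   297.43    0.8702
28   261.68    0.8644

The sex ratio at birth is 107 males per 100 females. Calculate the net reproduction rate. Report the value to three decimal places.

Proportion female at birth = 100 / (100 + 107) = 0.48309.
Survival-weighted fertility by age (1·fₓ·Sₓ):
  19: 1 × 79.84/1000 × 0.9538 = 0.07615
  20: 1 × 81.30/1000 × 0.9341 = 0.07594
  21: 1 × 101.73/1000 × 0.9254 = 0.09414
  22: 1 × 131.71/1000 × 0.9117 = 0.12008
  23: 1 × 179.73/1000 × 0.8996 = 0.16169
  24: 1 × 195.87/1000 × 0.8971 = 0.17571
  25: 1 × 239.02/1000 × 0.8817 = 0.21074
  26: 1 × 290.28/1000 × 0.8718 = 0.25307
  27: 1 × 297.43/1000 × 0.8702 = 0.25882
  28: 1 × 261.68/1000 × 0.8644 = 0.22620
Sum = 1.65254
NRR = 0.48309 × 1.65254 = 0.79833

0.798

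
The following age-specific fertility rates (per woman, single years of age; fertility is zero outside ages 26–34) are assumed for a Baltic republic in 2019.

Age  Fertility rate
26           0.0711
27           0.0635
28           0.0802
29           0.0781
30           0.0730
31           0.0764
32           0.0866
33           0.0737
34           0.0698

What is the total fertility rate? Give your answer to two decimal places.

0.67

Sum of ASFRs = 0.0711 + 0.0635 + 0.0802 + 0.0781 + 0.0730 + 0.0764 + 0.0866 + 0.0737 + 0.0698 = 0.6724
TFR = 0.6724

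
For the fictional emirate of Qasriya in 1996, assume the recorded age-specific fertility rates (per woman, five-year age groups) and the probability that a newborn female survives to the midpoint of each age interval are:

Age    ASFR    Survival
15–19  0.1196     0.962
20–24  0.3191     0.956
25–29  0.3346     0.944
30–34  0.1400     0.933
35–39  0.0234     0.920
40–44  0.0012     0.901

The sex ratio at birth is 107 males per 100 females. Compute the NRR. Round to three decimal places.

2.148

Proportion female at birth = 100 / (100 + 107) = 0.48309.
Each age group contributes 5 × ASFR × survival:
  15–19: 5 × 0.1196 × 0.962 = 0.57528
  20–24: 5 × 0.3191 × 0.956 = 1.52530
  25–29: 5 × 0.3346 × 0.944 = 1.57931
  30–34: 5 × 0.1400 × 0.933 = 0.65310
  35–39: 5 × 0.0234 × 0.920 = 0.10764
  40–44: 5 × 0.0012 × 0.901 = 0.00541
Sum = 4.44604
NRR = 0.48309 × 4.44604 = 2.14784
NRR > 1, so each generation more than replaces itself.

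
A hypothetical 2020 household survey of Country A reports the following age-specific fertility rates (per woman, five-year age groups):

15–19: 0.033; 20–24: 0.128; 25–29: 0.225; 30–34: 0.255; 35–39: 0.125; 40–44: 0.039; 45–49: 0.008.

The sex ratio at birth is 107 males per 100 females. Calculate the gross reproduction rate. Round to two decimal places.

1.96

Proportion female at birth = 100 / (100 + 107) = 0.48309.
Sum of ASFRs = 0.033 + 0.128 + 0.225 + 0.255 + 0.125 + 0.039 + 0.008 = 0.813
TFR = 5 × 0.813 = 4.065
GRR = 0.48309 × 4.065 = 1.96376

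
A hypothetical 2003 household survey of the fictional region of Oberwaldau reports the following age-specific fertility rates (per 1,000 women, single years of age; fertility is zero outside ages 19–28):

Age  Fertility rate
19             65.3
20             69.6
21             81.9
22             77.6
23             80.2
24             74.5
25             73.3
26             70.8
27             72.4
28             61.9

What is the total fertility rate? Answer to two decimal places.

0.73

Sum of ASFRs = 65.3 + 69.6 + 81.9 + 77.6 + 80.2 + 74.5 + 73.3 + 70.8 + 72.4 + 61.9 = 727.5
TFR = 727.5 / 1000 = 0.7275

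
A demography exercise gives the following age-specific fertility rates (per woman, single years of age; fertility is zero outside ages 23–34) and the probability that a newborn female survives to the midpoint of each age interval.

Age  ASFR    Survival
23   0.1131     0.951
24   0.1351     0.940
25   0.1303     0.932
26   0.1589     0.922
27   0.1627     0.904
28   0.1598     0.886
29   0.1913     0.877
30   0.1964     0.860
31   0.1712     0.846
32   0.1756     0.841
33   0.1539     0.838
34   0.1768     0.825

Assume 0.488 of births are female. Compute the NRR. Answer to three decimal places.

Proportion female at birth = 0.488.
Weighting each age-specific rate by interval width and survival:
  23: 1 × 0.1131 × 0.951 = 0.10756
  24: 1 × 0.1351 × 0.940 = 0.12699
  25: 1 × 0.1303 × 0.932 = 0.12144
  26: 1 × 0.1589 × 0.922 = 0.14651
  27: 1 × 0.1627 × 0.904 = 0.14708
  28: 1 × 0.1598 × 0.886 = 0.14158
  29: 1 × 0.1913 × 0.877 = 0.16777
  30: 1 × 0.1964 × 0.860 = 0.16890
  31: 1 × 0.1712 × 0.846 = 0.14484
  32: 1 × 0.1756 × 0.841 = 0.14768
  33: 1 × 0.1539 × 0.838 = 0.12897
  34: 1 × 0.1768 × 0.825 = 0.14586
Sum = 1.69518
NRR = 0.488 × 1.69518 = 0.82725
With NRR below 1 the population is below replacement fertility.

0.827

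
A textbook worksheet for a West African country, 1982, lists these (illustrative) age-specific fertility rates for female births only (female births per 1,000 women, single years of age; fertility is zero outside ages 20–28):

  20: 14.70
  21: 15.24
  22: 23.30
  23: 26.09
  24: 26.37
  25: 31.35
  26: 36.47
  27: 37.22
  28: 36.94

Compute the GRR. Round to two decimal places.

0.25

Sum of female ASFRs = 14.70 + 15.24 + 23.30 + 26.09 + 26.37 + 31.35 + 36.47 + 37.22 + 36.94 = 247.68
GRR = 247.68 / 1000 = 0.24768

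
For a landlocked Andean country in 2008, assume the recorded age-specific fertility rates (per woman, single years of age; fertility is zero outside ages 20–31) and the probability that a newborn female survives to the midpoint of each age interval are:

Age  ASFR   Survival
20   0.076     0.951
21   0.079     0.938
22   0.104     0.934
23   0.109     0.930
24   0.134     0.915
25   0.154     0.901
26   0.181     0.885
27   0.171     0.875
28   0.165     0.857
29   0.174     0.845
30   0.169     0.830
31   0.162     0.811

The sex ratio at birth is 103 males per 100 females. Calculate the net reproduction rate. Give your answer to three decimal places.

0.727

Proportion female at birth = 100 / (100 + 103) = 0.49261.
Survival-weighted fertility by age (1·fₓ·Sₓ):
  20: 1 × 0.076 × 0.951 = 0.07228
  21: 1 × 0.079 × 0.938 = 0.07410
  22: 1 × 0.104 × 0.934 = 0.09714
  23: 1 × 0.109 × 0.930 = 0.10137
  24: 1 × 0.134 × 0.915 = 0.12261
  25: 1 × 0.154 × 0.901 = 0.13875
  26: 1 × 0.181 × 0.885 = 0.16019
  27: 1 × 0.171 × 0.875 = 0.14963
  28: 1 × 0.165 × 0.857 = 0.14141
  29: 1 × 0.174 × 0.845 = 0.14703
  30: 1 × 0.169 × 0.830 = 0.14027
  31: 1 × 0.162 × 0.811 = 0.13138
Sum = 1.47616
NRR = 0.49261 × 1.47616 = 0.72717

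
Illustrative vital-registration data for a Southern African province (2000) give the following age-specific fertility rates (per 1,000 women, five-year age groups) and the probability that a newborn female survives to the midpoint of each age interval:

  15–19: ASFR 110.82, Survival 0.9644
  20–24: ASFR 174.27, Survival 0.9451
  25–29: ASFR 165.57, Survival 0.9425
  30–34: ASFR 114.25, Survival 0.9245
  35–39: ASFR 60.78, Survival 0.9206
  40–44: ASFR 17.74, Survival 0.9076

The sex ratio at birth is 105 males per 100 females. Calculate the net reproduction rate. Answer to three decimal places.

Proportion female at birth = 100 / (100 + 105) = 0.48780.
Weighting each age-specific rate by interval width and survival:
  15–19: 5 × 110.82/1000 × 0.9644 = 0.53437
  20–24: 5 × 174.27/1000 × 0.9451 = 0.82351
  25–29: 5 × 165.57/1000 × 0.9425 = 0.78025
  30–34: 5 × 114.25/1000 × 0.9245 = 0.52812
  35–39: 5 × 60.78/1000 × 0.9206 = 0.27977
  40–44: 5 × 17.74/1000 × 0.9076 = 0.08050
Sum = 3.02652
NRR = 0.48780 × 3.02652 = 1.47634

1.476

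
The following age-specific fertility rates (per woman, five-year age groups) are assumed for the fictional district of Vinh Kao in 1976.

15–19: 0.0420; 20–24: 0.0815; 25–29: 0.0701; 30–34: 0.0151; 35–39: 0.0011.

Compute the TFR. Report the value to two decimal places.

1.05

Sum of ASFRs = 0.0420 + 0.0815 + 0.0701 + 0.0151 + 0.0011 = 0.2098
TFR = 5 × 0.2098 = 1.049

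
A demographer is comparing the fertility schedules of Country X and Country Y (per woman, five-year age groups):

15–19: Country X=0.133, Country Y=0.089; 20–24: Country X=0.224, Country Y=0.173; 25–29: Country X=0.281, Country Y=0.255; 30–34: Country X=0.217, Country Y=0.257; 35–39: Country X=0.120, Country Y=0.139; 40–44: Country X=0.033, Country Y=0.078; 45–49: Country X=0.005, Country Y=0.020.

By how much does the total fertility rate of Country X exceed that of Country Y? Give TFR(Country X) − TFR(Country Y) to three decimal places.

Country X:
  Sum of ASFRs = 0.133 + 0.224 + 0.281 + 0.217 + 0.120 + 0.033 + 0.005 = 1.013
  TFR = 5 × 1.013 = 5.065
Country Y:
  Sum of ASFRs = 0.089 + 0.173 + 0.255 + 0.257 + 0.139 + 0.078 + 0.020 = 1.011
  TFR = 5 × 1.011 = 5.055
Difference = 5.065 − 5.055 = 0.01

0.010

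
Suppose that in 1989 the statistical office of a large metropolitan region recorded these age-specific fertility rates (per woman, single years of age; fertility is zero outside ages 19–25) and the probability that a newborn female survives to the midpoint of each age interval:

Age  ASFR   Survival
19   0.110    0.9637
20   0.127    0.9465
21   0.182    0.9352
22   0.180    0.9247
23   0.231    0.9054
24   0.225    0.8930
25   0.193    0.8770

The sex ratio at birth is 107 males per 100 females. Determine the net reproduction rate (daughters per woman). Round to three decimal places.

0.552

Proportion female at birth = 100 / (100 + 107) = 0.48309.
Each age group contributes 1 × ASFR × survival:
  19: 1 × 0.110 × 0.9637 = 0.10601
  20: 1 × 0.127 × 0.9465 = 0.12021
  21: 1 × 0.182 × 0.9352 = 0.17021
  22: 1 × 0.180 × 0.9247 = 0.16645
  23: 1 × 0.231 × 0.9054 = 0.20915
  24: 1 × 0.225 × 0.8930 = 0.20093
  25: 1 × 0.193 × 0.8770 = 0.16926
Sum = 1.14222
NRR = 0.48309 × 1.14222 = 0.55180
An NRR under 1 implies long-run decline under these rates.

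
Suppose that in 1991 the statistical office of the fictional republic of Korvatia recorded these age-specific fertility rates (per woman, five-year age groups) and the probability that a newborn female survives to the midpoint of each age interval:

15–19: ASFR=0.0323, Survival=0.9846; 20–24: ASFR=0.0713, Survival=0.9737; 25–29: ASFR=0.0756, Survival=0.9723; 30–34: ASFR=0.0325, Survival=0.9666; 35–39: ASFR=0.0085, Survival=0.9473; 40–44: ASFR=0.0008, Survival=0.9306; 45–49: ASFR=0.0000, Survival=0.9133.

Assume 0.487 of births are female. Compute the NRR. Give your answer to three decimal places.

Proportion female at birth = 0.487.
Each age group contributes 5 × ASFR × survival:
  15–19: 5 × 0.0323 × 0.9846 = 0.15901
  20–24: 5 × 0.0713 × 0.9737 = 0.34712
  25–29: 5 × 0.0756 × 0.9723 = 0.36753
  30–34: 5 × 0.0325 × 0.9666 = 0.15707
  35–39: 5 × 0.0085 × 0.9473 = 0.04026
  40–44: 5 × 0.0008 × 0.9306 = 0.00372
  45–49: 5 × 0.0000 × 0.9133 = 0.00000
Sum = 1.07471
NRR = 0.487 × 1.07471 = 0.52338

0.523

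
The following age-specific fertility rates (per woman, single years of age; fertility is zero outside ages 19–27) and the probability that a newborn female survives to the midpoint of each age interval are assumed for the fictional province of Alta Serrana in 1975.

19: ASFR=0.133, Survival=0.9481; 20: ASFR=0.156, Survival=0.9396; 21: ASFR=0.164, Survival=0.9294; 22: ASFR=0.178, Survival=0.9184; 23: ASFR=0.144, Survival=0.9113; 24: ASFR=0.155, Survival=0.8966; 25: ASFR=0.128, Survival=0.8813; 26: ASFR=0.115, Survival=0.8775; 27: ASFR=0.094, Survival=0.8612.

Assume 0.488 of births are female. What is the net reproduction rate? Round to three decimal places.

0.563

Proportion female at birth = 0.488.
Weighting each age-specific rate by interval width and survival:
  19: 1 × 0.133 × 0.9481 = 0.12610
  20: 1 × 0.156 × 0.9396 = 0.14658
  21: 1 × 0.164 × 0.9294 = 0.15242
  22: 1 × 0.178 × 0.9184 = 0.16348
  23: 1 × 0.144 × 0.9113 = 0.13123
  24: 1 × 0.155 × 0.8966 = 0.13897
  25: 1 × 0.128 × 0.8813 = 0.11281
  26: 1 × 0.115 × 0.8775 = 0.10091
  27: 1 × 0.094 × 0.8612 = 0.08095
Sum = 1.15345
NRR = 0.488 × 1.15345 = 0.56288
With NRR below 1 the population is below replacement fertility.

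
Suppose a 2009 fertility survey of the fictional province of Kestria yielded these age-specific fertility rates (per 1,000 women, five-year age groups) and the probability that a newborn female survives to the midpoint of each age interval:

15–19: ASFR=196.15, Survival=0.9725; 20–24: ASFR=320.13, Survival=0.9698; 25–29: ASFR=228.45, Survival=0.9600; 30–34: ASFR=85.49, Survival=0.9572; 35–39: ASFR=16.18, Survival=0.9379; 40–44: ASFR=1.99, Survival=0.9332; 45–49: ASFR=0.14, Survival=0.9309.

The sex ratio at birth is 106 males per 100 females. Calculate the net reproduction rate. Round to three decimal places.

1.989

Proportion female at birth = 100 / (100 + 106) = 0.48544.
Survival-weighted fertility by age (5·fₓ·Sₓ):
  15–19: 5 × 196.15/1000 × 0.9725 = 0.95378
  20–24: 5 × 320.13/1000 × 0.9698 = 1.55231
  25–29: 5 × 228.45/1000 × 0.9600 = 1.09656
  30–34: 5 × 85.49/1000 × 0.9572 = 0.40916
  35–39: 5 × 16.18/1000 × 0.9379 = 0.07588
  40–44: 5 × 1.99/1000 × 0.9332 = 0.00929
  45–49: 5 × 0.14/1000 × 0.9309 = 0.00065
Sum = 4.09763
NRR = 0.48544 × 4.09763 = 1.98915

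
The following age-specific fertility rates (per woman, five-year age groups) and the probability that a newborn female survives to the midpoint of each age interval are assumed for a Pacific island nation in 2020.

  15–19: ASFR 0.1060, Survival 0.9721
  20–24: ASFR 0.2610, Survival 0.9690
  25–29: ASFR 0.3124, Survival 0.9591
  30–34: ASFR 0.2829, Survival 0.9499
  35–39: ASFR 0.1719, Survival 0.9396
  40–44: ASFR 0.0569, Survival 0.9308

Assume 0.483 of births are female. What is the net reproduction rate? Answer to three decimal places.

2.750

Proportion female at birth = 0.483.
Survival-weighted fertility by age (5·fₓ·Sₓ):
  15–19: 5 × 0.1060 × 0.9721 = 0.51521
  20–24: 5 × 0.2610 × 0.9690 = 1.26455
  25–29: 5 × 0.3124 × 0.9591 = 1.49811
  30–34: 5 × 0.2829 × 0.9499 = 1.34363
  35–39: 5 × 0.1719 × 0.9396 = 0.80759
  40–44: 5 × 0.0569 × 0.9308 = 0.26481
Sum = 5.69390
NRR = 0.483 × 5.69390 = 2.75015
An NRR exceeding 1 indicates intrinsic growth under these rates.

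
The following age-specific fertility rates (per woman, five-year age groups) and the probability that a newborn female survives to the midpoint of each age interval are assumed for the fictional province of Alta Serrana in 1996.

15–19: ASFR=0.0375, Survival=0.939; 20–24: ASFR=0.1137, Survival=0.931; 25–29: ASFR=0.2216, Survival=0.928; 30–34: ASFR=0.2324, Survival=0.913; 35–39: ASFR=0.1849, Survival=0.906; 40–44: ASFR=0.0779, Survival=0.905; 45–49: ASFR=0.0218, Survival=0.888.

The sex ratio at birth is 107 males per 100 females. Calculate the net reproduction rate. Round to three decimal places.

Proportion female at birth = 100 / (100 + 107) = 0.48309.
Survival-weighted fertility by age (5·fₓ·Sₓ):
  15–19: 5 × 0.0375 × 0.939 = 0.17606
  20–24: 5 × 0.1137 × 0.931 = 0.52927
  25–29: 5 × 0.2216 × 0.928 = 1.02822
  30–34: 5 × 0.2324 × 0.913 = 1.06091
  35–39: 5 × 0.1849 × 0.906 = 0.83760
  40–44: 5 × 0.0779 × 0.905 = 0.35250
  45–49: 5 × 0.0218 × 0.888 = 0.09679
Sum = 4.08135
NRR = 0.48309 × 4.08135 = 1.97166
NRR > 1, so each generation more than replaces itself.

1.972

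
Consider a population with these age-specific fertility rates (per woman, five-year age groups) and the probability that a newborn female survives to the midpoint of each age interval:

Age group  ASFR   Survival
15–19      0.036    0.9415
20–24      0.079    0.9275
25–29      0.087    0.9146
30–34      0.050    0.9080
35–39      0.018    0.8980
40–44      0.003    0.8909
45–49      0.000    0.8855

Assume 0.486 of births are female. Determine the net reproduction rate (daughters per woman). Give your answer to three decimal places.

0.610

Proportion female at birth = 0.486.
Weighting each age-specific rate by interval width and survival:
  15–19: 5 × 0.036 × 0.9415 = 0.16947
  20–24: 5 × 0.079 × 0.9275 = 0.36636
  25–29: 5 × 0.087 × 0.9146 = 0.39785
  30–34: 5 × 0.050 × 0.9080 = 0.22700
  35–39: 5 × 0.018 × 0.8980 = 0.08082
  40–44: 5 × 0.003 × 0.8909 = 0.01336
  45–49: 5 × 0.000 × 0.8855 = 0.00000
Sum = 1.25486
NRR = 0.486 × 1.25486 = 0.60986
With NRR below 1 the population is below replacement fertility.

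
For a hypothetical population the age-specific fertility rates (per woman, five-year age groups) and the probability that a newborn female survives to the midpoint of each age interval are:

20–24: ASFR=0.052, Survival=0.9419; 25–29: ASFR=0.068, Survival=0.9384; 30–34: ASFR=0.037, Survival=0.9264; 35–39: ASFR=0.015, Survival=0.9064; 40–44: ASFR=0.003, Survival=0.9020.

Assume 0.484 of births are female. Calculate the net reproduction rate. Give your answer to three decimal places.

0.395

Proportion female at birth = 0.484.
Survival-weighted fertility by age (5·fₓ·Sₓ):
  20–24: 5 × 0.052 × 0.9419 = 0.24489
  25–29: 5 × 0.068 × 0.9384 = 0.31906
  30–34: 5 × 0.037 × 0.9264 = 0.17138
  35–39: 5 × 0.015 × 0.9064 = 0.06798
  40–44: 5 × 0.003 × 0.9020 = 0.01353
Sum = 0.81684
NRR = 0.484 × 0.81684 = 0.39535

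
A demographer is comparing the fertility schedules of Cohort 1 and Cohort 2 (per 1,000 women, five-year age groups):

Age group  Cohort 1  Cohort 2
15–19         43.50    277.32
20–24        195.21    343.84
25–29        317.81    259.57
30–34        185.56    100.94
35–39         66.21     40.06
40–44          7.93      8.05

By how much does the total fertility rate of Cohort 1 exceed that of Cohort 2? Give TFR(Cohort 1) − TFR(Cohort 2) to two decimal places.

Cohort 1:
  Sum of ASFRs = 43.50 + 195.21 + 317.81 + 185.56 + 66.21 + 7.93 = 816.22
  TFR = 5 × 816.22 / 1000 = 4.0811
Cohort 2:
  Sum of ASFRs = 277.32 + 343.84 + 259.57 + 100.94 + 40.06 + 8.05 = 1029.78
  TFR = 5 × 1029.78 / 1000 = 5.1489
Difference = 4.0811 − 5.1489 = -1.0678

-1.07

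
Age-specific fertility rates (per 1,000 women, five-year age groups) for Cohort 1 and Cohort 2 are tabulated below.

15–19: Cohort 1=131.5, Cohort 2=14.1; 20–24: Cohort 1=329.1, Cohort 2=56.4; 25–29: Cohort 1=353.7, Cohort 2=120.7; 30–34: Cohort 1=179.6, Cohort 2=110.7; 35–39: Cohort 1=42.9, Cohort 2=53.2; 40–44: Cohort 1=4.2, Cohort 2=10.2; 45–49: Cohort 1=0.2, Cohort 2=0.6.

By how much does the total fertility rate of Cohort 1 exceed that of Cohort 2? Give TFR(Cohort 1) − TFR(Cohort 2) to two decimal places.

Cohort 1:
  Sum of ASFRs = 131.5 + 329.1 + 353.7 + 179.6 + 42.9 + 4.2 + 0.2 = 1041.2
  TFR = 5 × 1041.2 / 1000 = 5.206
Cohort 2:
  Sum of ASFRs = 14.1 + 56.4 + 120.7 + 110.7 + 53.2 + 10.2 + 0.6 = 365.9
  TFR = 5 × 365.9 / 1000 = 1.8295
Difference = 5.206 − 1.8295 = 3.3765

3.38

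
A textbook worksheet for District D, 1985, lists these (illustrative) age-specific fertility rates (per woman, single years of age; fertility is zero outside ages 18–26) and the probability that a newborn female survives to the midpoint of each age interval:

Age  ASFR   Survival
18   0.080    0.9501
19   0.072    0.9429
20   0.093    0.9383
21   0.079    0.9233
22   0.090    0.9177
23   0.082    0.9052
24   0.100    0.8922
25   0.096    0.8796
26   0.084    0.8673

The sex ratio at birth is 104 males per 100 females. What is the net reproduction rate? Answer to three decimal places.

0.347

Proportion female at birth = 100 / (100 + 104) = 0.49020.
Weighting each age-specific rate by interval width and survival:
  18: 1 × 0.080 × 0.9501 = 0.07601
  19: 1 × 0.072 × 0.9429 = 0.06789
  20: 1 × 0.093 × 0.9383 = 0.08726
  21: 1 × 0.079 × 0.9233 = 0.07294
  22: 1 × 0.090 × 0.9177 = 0.08259
  23: 1 × 0.082 × 0.9052 = 0.07423
  24: 1 × 0.100 × 0.8922 = 0.08922
  25: 1 × 0.096 × 0.8796 = 0.08444
  26: 1 × 0.084 × 0.8673 = 0.07285
Sum = 0.70743
NRR = 0.49020 × 0.70743 = 0.34678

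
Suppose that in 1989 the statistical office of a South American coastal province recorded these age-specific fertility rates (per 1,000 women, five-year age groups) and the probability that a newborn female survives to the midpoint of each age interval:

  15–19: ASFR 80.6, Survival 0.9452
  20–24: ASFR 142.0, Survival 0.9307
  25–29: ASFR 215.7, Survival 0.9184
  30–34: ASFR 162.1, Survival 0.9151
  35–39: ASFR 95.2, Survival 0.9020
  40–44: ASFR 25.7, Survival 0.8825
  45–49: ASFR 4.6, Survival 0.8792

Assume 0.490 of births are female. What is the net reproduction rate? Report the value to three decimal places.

Proportion female at birth = 0.490.
Survival-weighted fertility by age (5·fₓ·Sₓ):
  15–19: 5 × 80.6/1000 × 0.9452 = 0.38092
  20–24: 5 × 142.0/1000 × 0.9307 = 0.66080
  25–29: 5 × 215.7/1000 × 0.9184 = 0.99049
  30–34: 5 × 162.1/1000 × 0.9151 = 0.74169
  35–39: 5 × 95.2/1000 × 0.9020 = 0.42935
  40–44: 5 × 25.7/1000 × 0.8825 = 0.11340
  45–49: 5 × 4.6/1000 × 0.8792 = 0.02022
Sum = 3.33687
NRR = 0.490 × 3.33687 = 1.63507
With NRR above 1 the population is above replacement fertility.

1.635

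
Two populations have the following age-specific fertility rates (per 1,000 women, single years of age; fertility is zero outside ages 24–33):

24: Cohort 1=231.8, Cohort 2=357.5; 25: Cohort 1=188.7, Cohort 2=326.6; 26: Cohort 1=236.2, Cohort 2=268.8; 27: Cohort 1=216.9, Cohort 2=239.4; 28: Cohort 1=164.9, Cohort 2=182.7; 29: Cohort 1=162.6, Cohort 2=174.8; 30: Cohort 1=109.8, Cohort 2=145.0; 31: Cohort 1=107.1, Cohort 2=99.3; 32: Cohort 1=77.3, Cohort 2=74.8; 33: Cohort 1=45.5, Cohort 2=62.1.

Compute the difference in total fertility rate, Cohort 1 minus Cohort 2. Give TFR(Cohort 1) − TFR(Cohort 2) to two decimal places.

-0.39

Cohort 1:
  Sum of ASFRs = 231.8 + 188.7 + 236.2 + 216.9 + 164.9 + 162.6 + 109.8 + 107.1 + 77.3 + 45.5 = 1540.8
  TFR = 1540.8 / 1000 = 1.5408
Cohort 2:
  Sum of ASFRs = 357.5 + 326.6 + 268.8 + 239.4 + 182.7 + 174.8 + 145.0 + 99.3 + 74.8 + 62.1 = 1931.0
  TFR = 1931.0 / 1000 = 1.931
Difference = 1.5408 − 1.931 = -0.3902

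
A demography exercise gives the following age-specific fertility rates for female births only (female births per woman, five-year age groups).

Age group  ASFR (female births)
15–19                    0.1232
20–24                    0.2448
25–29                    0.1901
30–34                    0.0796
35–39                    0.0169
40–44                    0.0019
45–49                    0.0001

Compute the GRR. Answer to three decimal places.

Sum of female ASFRs = 0.1232 + 0.2448 + 0.1901 + 0.0796 + 0.0169 + 0.0019 + 0.0001 = 0.6566
GRR = 5 × 0.6566 = 3.283

3.283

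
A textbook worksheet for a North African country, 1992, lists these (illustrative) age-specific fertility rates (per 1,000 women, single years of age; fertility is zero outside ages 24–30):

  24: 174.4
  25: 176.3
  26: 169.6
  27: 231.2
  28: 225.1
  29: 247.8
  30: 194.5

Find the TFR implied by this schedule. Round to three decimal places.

Sum of ASFRs = 174.4 + 176.3 + 169.6 + 231.2 + 225.1 + 247.8 + 194.5 = 1418.9
TFR = 1418.9 / 1000 = 1.4189

1.419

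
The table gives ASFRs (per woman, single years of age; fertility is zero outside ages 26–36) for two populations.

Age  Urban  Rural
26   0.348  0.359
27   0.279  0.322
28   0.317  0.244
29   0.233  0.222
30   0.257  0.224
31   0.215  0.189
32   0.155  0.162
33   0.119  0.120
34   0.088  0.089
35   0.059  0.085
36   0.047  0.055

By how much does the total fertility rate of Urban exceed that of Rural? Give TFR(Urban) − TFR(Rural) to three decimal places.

Urban:
  Sum of ASFRs = 0.348 + 0.279 + 0.317 + 0.233 + 0.257 + 0.215 + 0.155 + 0.119 + 0.088 + 0.059 + 0.047 = 2.117
  TFR = 2.117
Rural:
  Sum of ASFRs = 0.359 + 0.322 + 0.244 + 0.222 + 0.224 + 0.189 + 0.162 + 0.120 + 0.089 + 0.085 + 0.055 = 2.071
  TFR = 2.071
Difference = 2.117 − 2.071 = 0.046

0.046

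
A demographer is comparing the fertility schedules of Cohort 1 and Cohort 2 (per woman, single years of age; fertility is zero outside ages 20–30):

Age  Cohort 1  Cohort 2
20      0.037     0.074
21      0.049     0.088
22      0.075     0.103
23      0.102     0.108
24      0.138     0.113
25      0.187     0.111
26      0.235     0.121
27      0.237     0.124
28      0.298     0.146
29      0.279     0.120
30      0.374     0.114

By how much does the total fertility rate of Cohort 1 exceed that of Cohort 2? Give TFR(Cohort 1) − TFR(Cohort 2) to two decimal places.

0.79

Cohort 1:
  Sum of ASFRs = 0.037 + 0.049 + 0.075 + 0.102 + 0.138 + 0.187 + 0.235 + 0.237 + 0.298 + 0.279 + 0.374 = 2.011
  TFR = 2.011
Cohort 2:
  Sum of ASFRs = 0.074 + 0.088 + 0.103 + 0.108 + 0.113 + 0.111 + 0.121 + 0.124 + 0.146 + 0.120 + 0.114 = 1.222
  TFR = 1.222
Difference = 2.011 − 1.222 = 0.789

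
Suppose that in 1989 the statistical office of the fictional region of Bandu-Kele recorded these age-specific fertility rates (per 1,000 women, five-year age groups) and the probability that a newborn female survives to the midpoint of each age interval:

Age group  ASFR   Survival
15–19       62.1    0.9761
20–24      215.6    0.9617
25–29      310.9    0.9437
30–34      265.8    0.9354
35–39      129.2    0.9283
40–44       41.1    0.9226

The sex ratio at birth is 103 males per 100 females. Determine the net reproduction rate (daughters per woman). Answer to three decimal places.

2.384

Proportion female at birth = 100 / (100 + 103) = 0.49261.
Survival-weighted fertility by age (5·fₓ·Sₓ):
  15–19: 5 × 62.1/1000 × 0.9761 = 0.30308
  20–24: 5 × 215.6/1000 × 0.9617 = 1.03671
  25–29: 5 × 310.9/1000 × 0.9437 = 1.46698
  30–34: 5 × 265.8/1000 × 0.9354 = 1.24315
  35–39: 5 × 129.2/1000 × 0.9283 = 0.59968
  40–44: 5 × 41.1/1000 × 0.9226 = 0.18959
Sum = 4.83919
NRR = 0.49261 × 4.83919 = 2.38383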